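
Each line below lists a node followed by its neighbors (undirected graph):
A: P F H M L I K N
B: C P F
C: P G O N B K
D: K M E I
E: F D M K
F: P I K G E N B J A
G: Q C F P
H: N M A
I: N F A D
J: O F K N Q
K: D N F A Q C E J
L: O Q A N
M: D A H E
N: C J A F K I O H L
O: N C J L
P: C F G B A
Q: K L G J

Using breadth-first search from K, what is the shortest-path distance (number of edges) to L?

2

Level 0: K
Level 1: A, C, D, E, F, J, N, Q
Level 2: B, G, H, I, L, M, O, P
L first appears at level 2.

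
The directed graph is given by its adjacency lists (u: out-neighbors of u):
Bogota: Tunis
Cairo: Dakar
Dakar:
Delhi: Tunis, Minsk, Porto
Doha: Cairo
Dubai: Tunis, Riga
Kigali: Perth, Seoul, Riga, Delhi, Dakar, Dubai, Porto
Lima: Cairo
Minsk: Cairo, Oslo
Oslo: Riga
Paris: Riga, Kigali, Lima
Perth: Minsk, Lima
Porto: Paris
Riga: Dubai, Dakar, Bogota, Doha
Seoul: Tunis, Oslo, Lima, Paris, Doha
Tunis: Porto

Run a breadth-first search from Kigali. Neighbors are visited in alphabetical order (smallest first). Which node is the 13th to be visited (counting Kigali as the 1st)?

Bogota

Visit Kigali; enqueue Dakar, Delhi, Dubai, Perth, Porto, Riga, Seoul → queue [Dakar, Delhi, Dubai, Perth, Porto, Riga, Seoul]
Visit Dakar → queue [Delhi, Dubai, Perth, Porto, Riga, Seoul]
Visit Delhi; enqueue Minsk, Tunis → queue [Dubai, Perth, Porto, Riga, Seoul, Minsk, Tunis]
Visit Dubai → queue [Perth, Porto, Riga, Seoul, Minsk, Tunis]
Visit Perth; enqueue Lima → queue [Porto, Riga, Seoul, Minsk, Tunis, Lima]
Visit Porto; enqueue Paris → queue [Riga, Seoul, Minsk, Tunis, Lima, Paris]
Visit Riga; enqueue Bogota, Doha → queue [Seoul, Minsk, Tunis, Lima, Paris, Bogota, Doha]
Visit Seoul; enqueue Oslo → queue [Minsk, Tunis, Lima, Paris, Bogota, Doha, Oslo]
Visit Minsk; enqueue Cairo → queue [Tunis, Lima, Paris, Bogota, Doha, Oslo, Cairo]
Visit Tunis → queue [Lima, Paris, Bogota, Doha, Oslo, Cairo]
Visit Lima → queue [Paris, Bogota, Doha, Oslo, Cairo]
Visit Paris → queue [Bogota, Doha, Oslo, Cairo]
Visit Bogota → queue [Doha, Oslo, Cairo]
Visit Doha → queue [Oslo, Cairo]
Visit Oslo → queue [Cairo]
Visit Cairo → queue []

Visit order: Kigali, Dakar, Delhi, Dubai, Perth, Porto, Riga, Seoul, Minsk, Tunis, Lima, Paris, Bogota, Doha, Oslo, Cairo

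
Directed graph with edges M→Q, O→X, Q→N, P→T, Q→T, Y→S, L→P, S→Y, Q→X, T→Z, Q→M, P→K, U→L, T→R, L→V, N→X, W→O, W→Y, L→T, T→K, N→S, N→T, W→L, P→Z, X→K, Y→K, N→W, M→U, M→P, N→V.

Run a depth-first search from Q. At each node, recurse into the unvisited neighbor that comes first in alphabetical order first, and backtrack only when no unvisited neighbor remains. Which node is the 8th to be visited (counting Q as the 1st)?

U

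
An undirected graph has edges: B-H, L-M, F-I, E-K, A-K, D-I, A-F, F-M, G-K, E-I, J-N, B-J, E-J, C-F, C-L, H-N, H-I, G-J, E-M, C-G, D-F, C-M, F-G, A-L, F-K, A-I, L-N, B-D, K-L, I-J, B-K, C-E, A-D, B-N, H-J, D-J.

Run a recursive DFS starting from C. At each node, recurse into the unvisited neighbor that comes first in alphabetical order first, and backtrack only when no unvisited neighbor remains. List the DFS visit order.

Visit C
C → E
E → I
I → A
A → D
D → B
B → H
H → J
J → G
G → F
F → K
K → L
L → M
L → N

C E I A D B H J G F K L M N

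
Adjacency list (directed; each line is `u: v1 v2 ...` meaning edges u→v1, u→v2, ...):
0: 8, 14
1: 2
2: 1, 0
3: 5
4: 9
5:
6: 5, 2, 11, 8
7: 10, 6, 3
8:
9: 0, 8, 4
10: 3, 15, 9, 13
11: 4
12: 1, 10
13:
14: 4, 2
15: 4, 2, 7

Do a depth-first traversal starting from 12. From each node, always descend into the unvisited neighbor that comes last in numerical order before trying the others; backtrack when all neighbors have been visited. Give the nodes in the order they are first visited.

Visit 12
12 → 10
10 → 15
15 → 7
7 → 6
6 → 11
11 → 4
4 → 9
9 → 8
9 → 0
0 → 14
14 → 2
2 → 1
6 → 5
7 → 3
10 → 13

12 → 10 → 15 → 7 → 6 → 11 → 4 → 9 → 8 → 0 → 14 → 2 → 1 → 5 → 3 → 13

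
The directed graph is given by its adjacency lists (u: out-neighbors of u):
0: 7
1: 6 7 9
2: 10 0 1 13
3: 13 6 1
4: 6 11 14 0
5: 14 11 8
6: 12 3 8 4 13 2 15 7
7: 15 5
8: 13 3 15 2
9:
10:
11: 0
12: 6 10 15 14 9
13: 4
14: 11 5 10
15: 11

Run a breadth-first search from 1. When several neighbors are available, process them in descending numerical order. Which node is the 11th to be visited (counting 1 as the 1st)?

3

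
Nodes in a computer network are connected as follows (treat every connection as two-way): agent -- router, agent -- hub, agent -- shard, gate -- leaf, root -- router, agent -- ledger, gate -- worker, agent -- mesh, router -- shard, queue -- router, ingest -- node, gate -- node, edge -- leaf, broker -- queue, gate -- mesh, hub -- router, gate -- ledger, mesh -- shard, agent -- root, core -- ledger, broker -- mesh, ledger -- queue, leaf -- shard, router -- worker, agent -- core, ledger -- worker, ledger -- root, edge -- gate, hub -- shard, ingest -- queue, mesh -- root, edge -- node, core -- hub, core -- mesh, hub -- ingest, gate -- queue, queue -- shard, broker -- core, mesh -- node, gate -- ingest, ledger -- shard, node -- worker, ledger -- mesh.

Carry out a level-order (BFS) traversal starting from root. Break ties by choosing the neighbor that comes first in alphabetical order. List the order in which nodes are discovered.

Visit root; enqueue agent, ledger, mesh, router → queue [agent, ledger, mesh, router]
Visit agent; enqueue core, hub, shard → queue [ledger, mesh, router, core, hub, shard]
Visit ledger; enqueue gate, queue, worker → queue [mesh, router, core, hub, shard, gate, queue, worker]
Visit mesh; enqueue broker, node → queue [router, core, hub, shard, gate, queue, worker, broker, node]
Visit router → queue [core, hub, shard, gate, queue, worker, broker, node]
Visit core → queue [hub, shard, gate, queue, worker, broker, node]
Visit hub; enqueue ingest → queue [shard, gate, queue, worker, broker, node, ingest]
Visit shard; enqueue leaf → queue [gate, queue, worker, broker, node, ingest, leaf]
Visit gate; enqueue edge → queue [queue, worker, broker, node, ingest, leaf, edge]
Visit queue → queue [worker, broker, node, ingest, leaf, edge]
Visit worker → queue [broker, node, ingest, leaf, edge]
Visit broker → queue [node, ingest, leaf, edge]
Visit node → queue [ingest, leaf, edge]
Visit ingest → queue [leaf, edge]
Visit leaf → queue [edge]
Visit edge → queue []

root -> agent -> ledger -> mesh -> router -> core -> hub -> shard -> gate -> queue -> worker -> broker -> node -> ingest -> leaf -> edge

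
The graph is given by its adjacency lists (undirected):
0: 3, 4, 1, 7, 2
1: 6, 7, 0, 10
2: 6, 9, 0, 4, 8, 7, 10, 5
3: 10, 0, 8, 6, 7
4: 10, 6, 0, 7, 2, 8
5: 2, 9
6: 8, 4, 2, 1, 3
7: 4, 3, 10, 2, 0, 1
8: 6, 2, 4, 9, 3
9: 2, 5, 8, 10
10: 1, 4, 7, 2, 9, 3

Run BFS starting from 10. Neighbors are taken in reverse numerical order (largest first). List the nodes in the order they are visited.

Visit 10; enqueue 9, 7, 4, 3, 2, 1 → queue [9, 7, 4, 3, 2, 1]
Visit 9; enqueue 8, 5 → queue [7, 4, 3, 2, 1, 8, 5]
Visit 7; enqueue 0 → queue [4, 3, 2, 1, 8, 5, 0]
Visit 4; enqueue 6 → queue [3, 2, 1, 8, 5, 0, 6]
Visit 3 → queue [2, 1, 8, 5, 0, 6]
Visit 2 → queue [1, 8, 5, 0, 6]
Visit 1 → queue [8, 5, 0, 6]
Visit 8 → queue [5, 0, 6]
Visit 5 → queue [0, 6]
Visit 0 → queue [6]
Visit 6 → queue []

10, 9, 7, 4, 3, 2, 1, 8, 5, 0, 6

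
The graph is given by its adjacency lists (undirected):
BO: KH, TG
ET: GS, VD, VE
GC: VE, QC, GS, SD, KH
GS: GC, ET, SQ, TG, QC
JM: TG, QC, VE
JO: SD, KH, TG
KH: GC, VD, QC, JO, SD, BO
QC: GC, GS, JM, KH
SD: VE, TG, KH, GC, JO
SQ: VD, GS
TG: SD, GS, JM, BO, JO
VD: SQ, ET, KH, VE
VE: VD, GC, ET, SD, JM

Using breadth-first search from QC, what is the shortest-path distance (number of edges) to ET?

Level 0: QC
Level 1: GC, GS, JM, KH
Level 2: BO, ET, JO, SD, SQ, TG, VD, VE
ET first appears at level 2.

2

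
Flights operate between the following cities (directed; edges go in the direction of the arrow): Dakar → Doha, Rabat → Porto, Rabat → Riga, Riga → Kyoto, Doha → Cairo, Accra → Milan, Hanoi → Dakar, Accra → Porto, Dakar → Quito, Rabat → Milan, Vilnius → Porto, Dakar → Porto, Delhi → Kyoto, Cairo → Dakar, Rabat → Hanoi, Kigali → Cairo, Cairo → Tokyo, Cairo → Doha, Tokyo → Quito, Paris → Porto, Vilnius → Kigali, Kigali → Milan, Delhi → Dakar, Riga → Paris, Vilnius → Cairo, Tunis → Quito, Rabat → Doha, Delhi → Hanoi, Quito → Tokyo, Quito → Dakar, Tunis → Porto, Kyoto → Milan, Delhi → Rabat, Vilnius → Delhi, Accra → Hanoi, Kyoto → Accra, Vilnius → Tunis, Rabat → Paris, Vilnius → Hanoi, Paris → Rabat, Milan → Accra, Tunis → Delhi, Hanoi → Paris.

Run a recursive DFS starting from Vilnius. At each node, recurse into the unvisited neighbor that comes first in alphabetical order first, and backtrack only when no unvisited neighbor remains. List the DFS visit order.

Visit Vilnius
Vilnius → Cairo
Cairo → Dakar
Dakar → Doha
Dakar → Porto
Dakar → Quito
Quito → Tokyo
Vilnius → Delhi
Delhi → Hanoi
Hanoi → Paris
Paris → Rabat
Rabat → Milan
Milan → Accra
Rabat → Riga
Riga → Kyoto
Vilnius → Kigali
Vilnius → Tunis

Vilnius -> Cairo -> Dakar -> Doha -> Porto -> Quito -> Tokyo -> Delhi -> Hanoi -> Paris -> Rabat -> Milan -> Accra -> Riga -> Kyoto -> Kigali -> Tunis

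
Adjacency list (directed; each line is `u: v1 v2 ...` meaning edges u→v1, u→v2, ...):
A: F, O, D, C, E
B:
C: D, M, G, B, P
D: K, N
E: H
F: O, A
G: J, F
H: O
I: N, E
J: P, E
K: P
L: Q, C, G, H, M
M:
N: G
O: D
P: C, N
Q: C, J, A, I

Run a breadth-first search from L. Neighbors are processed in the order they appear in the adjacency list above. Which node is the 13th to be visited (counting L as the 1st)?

F

Visit L; enqueue Q, C, G, H, M → queue [Q, C, G, H, M]
Visit Q; enqueue J, A, I → queue [C, G, H, M, J, A, I]
Visit C; enqueue D, B, P → queue [G, H, M, J, A, I, D, B, P]
Visit G; enqueue F → queue [H, M, J, A, I, D, B, P, F]
Visit H; enqueue O → queue [M, J, A, I, D, B, P, F, O]
Visit M → queue [J, A, I, D, B, P, F, O]
Visit J; enqueue E → queue [A, I, D, B, P, F, O, E]
Visit A → queue [I, D, B, P, F, O, E]
Visit I; enqueue N → queue [D, B, P, F, O, E, N]
Visit D; enqueue K → queue [B, P, F, O, E, N, K]
Visit B → queue [P, F, O, E, N, K]
Visit P → queue [F, O, E, N, K]
Visit F → queue [O, E, N, K]
Visit O → queue [E, N, K]
Visit E → queue [N, K]
Visit N → queue [K]
Visit K → queue []

Visit order: L, Q, C, G, H, M, J, A, I, D, B, P, F, O, E, N, K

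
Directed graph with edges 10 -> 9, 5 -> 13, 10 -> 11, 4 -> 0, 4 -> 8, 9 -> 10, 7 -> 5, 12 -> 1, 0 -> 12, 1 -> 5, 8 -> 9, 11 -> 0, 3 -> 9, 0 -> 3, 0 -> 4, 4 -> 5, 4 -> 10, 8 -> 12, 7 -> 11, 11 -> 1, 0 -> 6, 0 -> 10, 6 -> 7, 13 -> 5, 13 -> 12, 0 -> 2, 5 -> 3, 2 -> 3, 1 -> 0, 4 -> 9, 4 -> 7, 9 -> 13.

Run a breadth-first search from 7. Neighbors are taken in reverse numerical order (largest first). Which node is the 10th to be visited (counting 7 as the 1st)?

6

Visit 7; enqueue 11, 5 → queue [11, 5]
Visit 11; enqueue 1, 0 → queue [5, 1, 0]
Visit 5; enqueue 13, 3 → queue [1, 0, 13, 3]
Visit 1 → queue [0, 13, 3]
Visit 0; enqueue 12, 10, 6, 4, 2 → queue [13, 3, 12, 10, 6, 4, 2]
Visit 13 → queue [3, 12, 10, 6, 4, 2]
Visit 3; enqueue 9 → queue [12, 10, 6, 4, 2, 9]
Visit 12 → queue [10, 6, 4, 2, 9]
Visit 10 → queue [6, 4, 2, 9]
Visit 6 → queue [4, 2, 9]
Visit 4; enqueue 8 → queue [2, 9, 8]
Visit 2 → queue [9, 8]
Visit 9 → queue [8]
Visit 8 → queue []

Visit order: 7, 11, 5, 1, 0, 13, 3, 12, 10, 6, 4, 2, 9, 8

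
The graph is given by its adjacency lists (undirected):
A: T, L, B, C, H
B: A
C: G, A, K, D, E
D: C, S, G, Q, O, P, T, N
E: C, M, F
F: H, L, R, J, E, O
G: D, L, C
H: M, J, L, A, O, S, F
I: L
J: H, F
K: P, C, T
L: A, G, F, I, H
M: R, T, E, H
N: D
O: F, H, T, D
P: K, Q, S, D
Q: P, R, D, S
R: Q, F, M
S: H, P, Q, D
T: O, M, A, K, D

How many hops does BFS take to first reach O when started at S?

Level 0: S
Level 1: D, H, P, Q
Level 2: A, C, F, G, J, K, L, M, N, O, R, T
Level 3: B, E, I
O first appears at level 2.

2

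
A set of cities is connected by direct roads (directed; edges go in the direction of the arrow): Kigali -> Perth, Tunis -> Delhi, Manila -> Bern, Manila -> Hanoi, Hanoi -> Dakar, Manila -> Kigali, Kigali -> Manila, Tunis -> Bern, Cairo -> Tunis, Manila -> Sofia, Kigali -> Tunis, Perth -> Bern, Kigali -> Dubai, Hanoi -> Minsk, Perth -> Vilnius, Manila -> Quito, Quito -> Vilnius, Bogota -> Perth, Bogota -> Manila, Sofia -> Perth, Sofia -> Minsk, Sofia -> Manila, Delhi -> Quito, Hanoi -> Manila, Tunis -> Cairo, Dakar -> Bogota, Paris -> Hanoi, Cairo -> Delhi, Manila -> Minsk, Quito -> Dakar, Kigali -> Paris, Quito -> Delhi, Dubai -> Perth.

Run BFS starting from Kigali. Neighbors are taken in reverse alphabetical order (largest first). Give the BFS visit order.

Visit Kigali; enqueue Tunis, Perth, Paris, Manila, Dubai → queue [Tunis, Perth, Paris, Manila, Dubai]
Visit Tunis; enqueue Delhi, Cairo, Bern → queue [Perth, Paris, Manila, Dubai, Delhi, Cairo, Bern]
Visit Perth; enqueue Vilnius → queue [Paris, Manila, Dubai, Delhi, Cairo, Bern, Vilnius]
Visit Paris; enqueue Hanoi → queue [Manila, Dubai, Delhi, Cairo, Bern, Vilnius, Hanoi]
Visit Manila; enqueue Sofia, Quito, Minsk → queue [Dubai, Delhi, Cairo, Bern, Vilnius, Hanoi, Sofia, Quito, Minsk]
Visit Dubai → queue [Delhi, Cairo, Bern, Vilnius, Hanoi, Sofia, Quito, Minsk]
Visit Delhi → queue [Cairo, Bern, Vilnius, Hanoi, Sofia, Quito, Minsk]
Visit Cairo → queue [Bern, Vilnius, Hanoi, Sofia, Quito, Minsk]
Visit Bern → queue [Vilnius, Hanoi, Sofia, Quito, Minsk]
Visit Vilnius → queue [Hanoi, Sofia, Quito, Minsk]
Visit Hanoi; enqueue Dakar → queue [Sofia, Quito, Minsk, Dakar]
Visit Sofia → queue [Quito, Minsk, Dakar]
Visit Quito → queue [Minsk, Dakar]
Visit Minsk → queue [Dakar]
Visit Dakar; enqueue Bogota → queue [Bogota]
Visit Bogota → queue []

Kigali → Tunis → Perth → Paris → Manila → Dubai → Delhi → Cairo → Bern → Vilnius → Hanoi → Sofia → Quito → Minsk → Dakar → Bogota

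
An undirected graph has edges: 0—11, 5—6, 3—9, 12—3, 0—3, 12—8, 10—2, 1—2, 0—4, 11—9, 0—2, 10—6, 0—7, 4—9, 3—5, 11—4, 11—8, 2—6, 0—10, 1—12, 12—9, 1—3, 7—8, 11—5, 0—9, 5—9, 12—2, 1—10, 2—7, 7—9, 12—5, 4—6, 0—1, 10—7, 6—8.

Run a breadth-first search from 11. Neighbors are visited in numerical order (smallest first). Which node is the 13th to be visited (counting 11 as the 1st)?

12

Visit 11; enqueue 0, 4, 5, 8, 9 → queue [0, 4, 5, 8, 9]
Visit 0; enqueue 1, 2, 3, 7, 10 → queue [4, 5, 8, 9, 1, 2, 3, 7, 10]
Visit 4; enqueue 6 → queue [5, 8, 9, 1, 2, 3, 7, 10, 6]
Visit 5; enqueue 12 → queue [8, 9, 1, 2, 3, 7, 10, 6, 12]
Visit 8 → queue [9, 1, 2, 3, 7, 10, 6, 12]
Visit 9 → queue [1, 2, 3, 7, 10, 6, 12]
Visit 1 → queue [2, 3, 7, 10, 6, 12]
Visit 2 → queue [3, 7, 10, 6, 12]
Visit 3 → queue [7, 10, 6, 12]
Visit 7 → queue [10, 6, 12]
Visit 10 → queue [6, 12]
Visit 6 → queue [12]
Visit 12 → queue []

Visit order: 11, 0, 4, 5, 8, 9, 1, 2, 3, 7, 10, 6, 12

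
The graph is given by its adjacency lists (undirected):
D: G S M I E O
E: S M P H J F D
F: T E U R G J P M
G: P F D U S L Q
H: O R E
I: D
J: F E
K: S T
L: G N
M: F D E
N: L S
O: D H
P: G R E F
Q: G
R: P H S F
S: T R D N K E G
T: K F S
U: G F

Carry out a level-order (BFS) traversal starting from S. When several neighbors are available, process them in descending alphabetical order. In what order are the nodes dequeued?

Visit S; enqueue T, R, N, K, G, E, D → queue [T, R, N, K, G, E, D]
Visit T; enqueue F → queue [R, N, K, G, E, D, F]
Visit R; enqueue P, H → queue [N, K, G, E, D, F, P, H]
Visit N; enqueue L → queue [K, G, E, D, F, P, H, L]
Visit K → queue [G, E, D, F, P, H, L]
Visit G; enqueue U, Q → queue [E, D, F, P, H, L, U, Q]
Visit E; enqueue M, J → queue [D, F, P, H, L, U, Q, M, J]
Visit D; enqueue O, I → queue [F, P, H, L, U, Q, M, J, O, I]
Visit F → queue [P, H, L, U, Q, M, J, O, I]
Visit P → queue [H, L, U, Q, M, J, O, I]
Visit H → queue [L, U, Q, M, J, O, I]
Visit L → queue [U, Q, M, J, O, I]
Visit U → queue [Q, M, J, O, I]
Visit Q → queue [M, J, O, I]
Visit M → queue [J, O, I]
Visit J → queue [O, I]
Visit O → queue [I]
Visit I → queue []

S -> T -> R -> N -> K -> G -> E -> D -> F -> P -> H -> L -> U -> Q -> M -> J -> O -> I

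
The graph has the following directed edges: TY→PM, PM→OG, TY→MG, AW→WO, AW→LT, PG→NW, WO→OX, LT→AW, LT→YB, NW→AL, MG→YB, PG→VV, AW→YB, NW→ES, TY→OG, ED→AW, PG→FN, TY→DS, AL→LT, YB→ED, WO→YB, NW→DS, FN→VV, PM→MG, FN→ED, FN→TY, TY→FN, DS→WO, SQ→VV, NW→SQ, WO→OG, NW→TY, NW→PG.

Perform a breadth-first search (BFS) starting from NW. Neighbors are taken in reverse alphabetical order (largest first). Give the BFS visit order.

NW TY SQ PG ES DS AL PM OG MG FN VV WO LT YB ED OX AW

Visit NW; enqueue TY, SQ, PG, ES, DS, AL → queue [TY, SQ, PG, ES, DS, AL]
Visit TY; enqueue PM, OG, MG, FN → queue [SQ, PG, ES, DS, AL, PM, OG, MG, FN]
Visit SQ; enqueue VV → queue [PG, ES, DS, AL, PM, OG, MG, FN, VV]
Visit PG → queue [ES, DS, AL, PM, OG, MG, FN, VV]
Visit ES → queue [DS, AL, PM, OG, MG, FN, VV]
Visit DS; enqueue WO → queue [AL, PM, OG, MG, FN, VV, WO]
Visit AL; enqueue LT → queue [PM, OG, MG, FN, VV, WO, LT]
Visit PM → queue [OG, MG, FN, VV, WO, LT]
Visit OG → queue [MG, FN, VV, WO, LT]
Visit MG; enqueue YB → queue [FN, VV, WO, LT, YB]
Visit FN; enqueue ED → queue [VV, WO, LT, YB, ED]
Visit VV → queue [WO, LT, YB, ED]
Visit WO; enqueue OX → queue [LT, YB, ED, OX]
Visit LT; enqueue AW → queue [YB, ED, OX, AW]
Visit YB → queue [ED, OX, AW]
Visit ED → queue [OX, AW]
Visit OX → queue [AW]
Visit AW → queue []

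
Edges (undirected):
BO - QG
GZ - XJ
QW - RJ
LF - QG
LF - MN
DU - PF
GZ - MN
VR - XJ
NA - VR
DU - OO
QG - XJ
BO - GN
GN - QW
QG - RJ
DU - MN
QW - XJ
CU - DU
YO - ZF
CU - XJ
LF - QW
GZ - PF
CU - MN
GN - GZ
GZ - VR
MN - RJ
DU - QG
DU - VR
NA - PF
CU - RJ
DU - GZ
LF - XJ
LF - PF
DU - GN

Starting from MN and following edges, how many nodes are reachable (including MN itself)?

BFS from MN visits: MN, CU, DU, GZ, LF, RJ, XJ, GN, OO, PF, QG, VR, QW, BO, NA
Reachable nodes: 15 of 17 total.

15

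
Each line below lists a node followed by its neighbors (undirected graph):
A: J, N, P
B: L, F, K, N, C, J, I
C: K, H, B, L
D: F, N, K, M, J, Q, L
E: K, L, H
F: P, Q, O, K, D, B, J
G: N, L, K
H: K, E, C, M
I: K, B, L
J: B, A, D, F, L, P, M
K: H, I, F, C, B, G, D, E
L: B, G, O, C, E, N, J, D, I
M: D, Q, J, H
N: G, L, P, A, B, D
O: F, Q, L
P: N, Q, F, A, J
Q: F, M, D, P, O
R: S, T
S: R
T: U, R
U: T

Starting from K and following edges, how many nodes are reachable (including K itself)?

17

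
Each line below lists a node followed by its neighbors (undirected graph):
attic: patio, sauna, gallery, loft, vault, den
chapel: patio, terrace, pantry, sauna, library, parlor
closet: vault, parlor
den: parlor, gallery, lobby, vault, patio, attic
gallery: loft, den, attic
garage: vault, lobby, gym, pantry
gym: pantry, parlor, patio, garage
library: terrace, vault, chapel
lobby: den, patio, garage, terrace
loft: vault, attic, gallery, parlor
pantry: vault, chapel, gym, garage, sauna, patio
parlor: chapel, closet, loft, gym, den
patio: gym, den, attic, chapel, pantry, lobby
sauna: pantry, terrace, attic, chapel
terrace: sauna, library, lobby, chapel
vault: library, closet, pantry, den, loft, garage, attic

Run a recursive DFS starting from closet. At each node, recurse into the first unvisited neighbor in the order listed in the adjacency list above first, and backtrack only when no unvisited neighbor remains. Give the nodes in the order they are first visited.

Visit closet
closet → vault
vault → library
library → terrace
terrace → sauna
sauna → pantry
pantry → chapel
chapel → patio
patio → gym
gym → parlor
parlor → loft
loft → attic
attic → gallery
gallery → den
den → lobby
lobby → garage

closet, vault, library, terrace, sauna, pantry, chapel, patio, gym, parlor, loft, attic, gallery, den, lobby, garage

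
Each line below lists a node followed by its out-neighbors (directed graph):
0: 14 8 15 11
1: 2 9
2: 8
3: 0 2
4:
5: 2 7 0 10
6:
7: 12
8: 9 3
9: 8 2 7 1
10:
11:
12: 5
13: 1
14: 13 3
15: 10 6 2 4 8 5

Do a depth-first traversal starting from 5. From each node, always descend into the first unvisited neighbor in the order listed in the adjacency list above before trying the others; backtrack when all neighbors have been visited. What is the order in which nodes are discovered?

5 -> 2 -> 8 -> 9 -> 7 -> 12 -> 1 -> 3 -> 0 -> 14 -> 13 -> 15 -> 10 -> 6 -> 4 -> 11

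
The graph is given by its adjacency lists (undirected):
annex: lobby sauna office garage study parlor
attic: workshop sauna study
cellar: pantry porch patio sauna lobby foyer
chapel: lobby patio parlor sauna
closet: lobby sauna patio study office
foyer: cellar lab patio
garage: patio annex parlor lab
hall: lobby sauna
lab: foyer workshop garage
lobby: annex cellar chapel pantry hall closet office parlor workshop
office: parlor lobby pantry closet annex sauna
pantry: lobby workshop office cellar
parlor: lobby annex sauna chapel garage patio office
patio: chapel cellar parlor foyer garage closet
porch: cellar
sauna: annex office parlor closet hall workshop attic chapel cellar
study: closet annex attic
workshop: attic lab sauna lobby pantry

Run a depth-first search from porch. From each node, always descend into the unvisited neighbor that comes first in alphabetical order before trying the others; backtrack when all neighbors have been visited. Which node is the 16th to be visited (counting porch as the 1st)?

workshop

Visit porch
porch → cellar
cellar → foyer
foyer → lab
lab → garage
garage → annex
annex → lobby
lobby → chapel
chapel → parlor
parlor → office
office → closet
closet → patio
closet → sauna
sauna → attic
attic → study
attic → workshop
workshop → pantry
sauna → hall

Visit order: porch, cellar, foyer, lab, garage, annex, lobby, chapel, parlor, office, closet, patio, sauna, attic, study, workshop, pantry, hall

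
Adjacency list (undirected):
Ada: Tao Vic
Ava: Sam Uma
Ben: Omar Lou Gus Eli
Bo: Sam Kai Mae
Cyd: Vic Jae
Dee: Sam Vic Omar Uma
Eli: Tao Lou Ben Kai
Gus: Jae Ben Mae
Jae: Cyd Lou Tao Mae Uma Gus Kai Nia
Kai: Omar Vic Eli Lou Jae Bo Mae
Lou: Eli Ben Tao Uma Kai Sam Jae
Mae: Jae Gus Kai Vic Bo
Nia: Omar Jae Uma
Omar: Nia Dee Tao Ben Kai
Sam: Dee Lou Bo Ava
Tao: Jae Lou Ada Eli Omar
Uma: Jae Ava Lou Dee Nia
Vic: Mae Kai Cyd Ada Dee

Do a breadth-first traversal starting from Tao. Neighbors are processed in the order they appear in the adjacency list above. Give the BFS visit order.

Tao Jae Lou Ada Eli Omar Cyd Mae Uma Gus Kai Nia Ben Sam Vic Dee Bo Ava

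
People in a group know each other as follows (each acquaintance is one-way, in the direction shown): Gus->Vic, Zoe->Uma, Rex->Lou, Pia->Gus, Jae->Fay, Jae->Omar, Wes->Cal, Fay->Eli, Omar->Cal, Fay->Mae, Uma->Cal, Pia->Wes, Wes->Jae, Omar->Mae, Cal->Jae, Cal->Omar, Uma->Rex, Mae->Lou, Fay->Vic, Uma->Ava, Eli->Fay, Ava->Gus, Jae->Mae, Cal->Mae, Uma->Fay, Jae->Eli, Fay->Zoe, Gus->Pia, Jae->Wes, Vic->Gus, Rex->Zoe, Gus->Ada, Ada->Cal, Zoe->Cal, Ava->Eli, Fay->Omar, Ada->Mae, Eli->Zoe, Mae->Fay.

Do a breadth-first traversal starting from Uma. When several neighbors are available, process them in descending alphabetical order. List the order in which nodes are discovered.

Uma, Rex, Fay, Cal, Ava, Zoe, Lou, Vic, Omar, Mae, Eli, Jae, Gus, Wes, Pia, Ada

Visit Uma; enqueue Rex, Fay, Cal, Ava → queue [Rex, Fay, Cal, Ava]
Visit Rex; enqueue Zoe, Lou → queue [Fay, Cal, Ava, Zoe, Lou]
Visit Fay; enqueue Vic, Omar, Mae, Eli → queue [Cal, Ava, Zoe, Lou, Vic, Omar, Mae, Eli]
Visit Cal; enqueue Jae → queue [Ava, Zoe, Lou, Vic, Omar, Mae, Eli, Jae]
Visit Ava; enqueue Gus → queue [Zoe, Lou, Vic, Omar, Mae, Eli, Jae, Gus]
Visit Zoe → queue [Lou, Vic, Omar, Mae, Eli, Jae, Gus]
Visit Lou → queue [Vic, Omar, Mae, Eli, Jae, Gus]
Visit Vic → queue [Omar, Mae, Eli, Jae, Gus]
Visit Omar → queue [Mae, Eli, Jae, Gus]
Visit Mae → queue [Eli, Jae, Gus]
Visit Eli → queue [Jae, Gus]
Visit Jae; enqueue Wes → queue [Gus, Wes]
Visit Gus; enqueue Pia, Ada → queue [Wes, Pia, Ada]
Visit Wes → queue [Pia, Ada]
Visit Pia → queue [Ada]
Visit Ada → queue []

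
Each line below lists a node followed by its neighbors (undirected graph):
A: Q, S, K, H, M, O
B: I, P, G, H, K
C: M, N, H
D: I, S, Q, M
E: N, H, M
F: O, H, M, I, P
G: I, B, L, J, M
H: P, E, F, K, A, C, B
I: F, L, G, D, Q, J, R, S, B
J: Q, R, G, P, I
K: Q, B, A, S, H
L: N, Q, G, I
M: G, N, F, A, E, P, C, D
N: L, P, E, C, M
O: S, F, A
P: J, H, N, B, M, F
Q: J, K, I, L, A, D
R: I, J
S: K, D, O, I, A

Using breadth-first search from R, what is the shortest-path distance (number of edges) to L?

Level 0: R
Level 1: I, J
Level 2: B, D, F, G, L, P, Q, S
Level 3: A, H, K, M, N, O
Level 4: C, E
L first appears at level 2.

2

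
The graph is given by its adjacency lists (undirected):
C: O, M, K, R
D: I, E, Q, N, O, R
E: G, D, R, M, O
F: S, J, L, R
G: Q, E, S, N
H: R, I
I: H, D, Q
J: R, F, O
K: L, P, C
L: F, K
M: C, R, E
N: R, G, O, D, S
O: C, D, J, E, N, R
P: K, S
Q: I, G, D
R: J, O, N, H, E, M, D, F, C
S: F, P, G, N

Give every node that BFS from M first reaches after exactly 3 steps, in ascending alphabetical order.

I, L, P, Q, S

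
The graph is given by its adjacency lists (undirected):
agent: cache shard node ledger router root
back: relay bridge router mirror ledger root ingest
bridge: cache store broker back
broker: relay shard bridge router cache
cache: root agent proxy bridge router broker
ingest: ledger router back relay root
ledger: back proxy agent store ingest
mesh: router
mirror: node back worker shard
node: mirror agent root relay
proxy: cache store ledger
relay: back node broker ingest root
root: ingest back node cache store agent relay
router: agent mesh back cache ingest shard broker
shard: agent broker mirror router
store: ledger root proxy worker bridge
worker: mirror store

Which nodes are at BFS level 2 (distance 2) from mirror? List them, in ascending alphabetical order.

Level 0: mirror
Level 1: back, node, shard, worker
Level 2: agent, bridge, broker, ingest, ledger, relay, root, router, store
Level 3: cache, mesh, proxy

agent, bridge, broker, ingest, ledger, relay, root, router, store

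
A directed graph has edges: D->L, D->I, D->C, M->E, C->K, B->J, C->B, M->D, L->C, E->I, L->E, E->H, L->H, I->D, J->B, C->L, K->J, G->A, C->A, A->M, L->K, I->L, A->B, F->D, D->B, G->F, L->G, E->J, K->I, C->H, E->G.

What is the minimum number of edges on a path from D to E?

Level 0: D
Level 1: B, C, I, L
Level 2: A, E, G, H, J, K
Level 3: F, M
E first appears at level 2.

2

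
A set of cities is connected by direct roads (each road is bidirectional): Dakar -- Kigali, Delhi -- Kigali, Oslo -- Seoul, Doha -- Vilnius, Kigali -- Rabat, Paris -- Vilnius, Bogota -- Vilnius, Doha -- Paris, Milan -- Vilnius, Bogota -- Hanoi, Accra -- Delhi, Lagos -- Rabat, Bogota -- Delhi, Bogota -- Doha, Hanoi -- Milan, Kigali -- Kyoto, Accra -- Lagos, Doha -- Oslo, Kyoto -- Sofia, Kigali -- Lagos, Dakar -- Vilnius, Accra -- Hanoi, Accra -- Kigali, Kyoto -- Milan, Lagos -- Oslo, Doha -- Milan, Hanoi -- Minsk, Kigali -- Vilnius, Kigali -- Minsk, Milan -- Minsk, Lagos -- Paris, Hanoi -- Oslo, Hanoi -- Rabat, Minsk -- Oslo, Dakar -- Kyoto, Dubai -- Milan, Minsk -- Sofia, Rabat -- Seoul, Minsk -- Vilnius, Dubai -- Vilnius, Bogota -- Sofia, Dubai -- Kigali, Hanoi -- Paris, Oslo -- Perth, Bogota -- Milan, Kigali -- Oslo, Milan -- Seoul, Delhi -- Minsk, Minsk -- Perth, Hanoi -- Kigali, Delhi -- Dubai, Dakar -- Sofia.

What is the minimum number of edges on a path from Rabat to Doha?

Level 0: Rabat
Level 1: Hanoi, Kigali, Lagos, Seoul
Level 2: Accra, Bogota, Dakar, Delhi, Dubai, Kyoto, Milan, Minsk, Oslo, Paris, Vilnius
Level 3: Doha, Perth, Sofia
Doha first appears at level 3.

3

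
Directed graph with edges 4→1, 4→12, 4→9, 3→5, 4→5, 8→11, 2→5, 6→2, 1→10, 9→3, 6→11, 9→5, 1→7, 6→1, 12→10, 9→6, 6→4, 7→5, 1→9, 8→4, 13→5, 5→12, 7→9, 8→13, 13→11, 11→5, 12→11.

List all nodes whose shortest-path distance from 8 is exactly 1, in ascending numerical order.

4, 11, 13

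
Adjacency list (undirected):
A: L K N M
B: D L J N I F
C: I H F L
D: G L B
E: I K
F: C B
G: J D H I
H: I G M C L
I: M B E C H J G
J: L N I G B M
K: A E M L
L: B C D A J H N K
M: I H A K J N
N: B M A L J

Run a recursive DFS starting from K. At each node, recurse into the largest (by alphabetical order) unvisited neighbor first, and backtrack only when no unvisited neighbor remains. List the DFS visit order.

Visit K
K → M
M → N
N → L
L → J
J → I
I → H
H → G
G → D
D → B
B → F
F → C
I → E
L → A

K M N L J I H G D B F C E A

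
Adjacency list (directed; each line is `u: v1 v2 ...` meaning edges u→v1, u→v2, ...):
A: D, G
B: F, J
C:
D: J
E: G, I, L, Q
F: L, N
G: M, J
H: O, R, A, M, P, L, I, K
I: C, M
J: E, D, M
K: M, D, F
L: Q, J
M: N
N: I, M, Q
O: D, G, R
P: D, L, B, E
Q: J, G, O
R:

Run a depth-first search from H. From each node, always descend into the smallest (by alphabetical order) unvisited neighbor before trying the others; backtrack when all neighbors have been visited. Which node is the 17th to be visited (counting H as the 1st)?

P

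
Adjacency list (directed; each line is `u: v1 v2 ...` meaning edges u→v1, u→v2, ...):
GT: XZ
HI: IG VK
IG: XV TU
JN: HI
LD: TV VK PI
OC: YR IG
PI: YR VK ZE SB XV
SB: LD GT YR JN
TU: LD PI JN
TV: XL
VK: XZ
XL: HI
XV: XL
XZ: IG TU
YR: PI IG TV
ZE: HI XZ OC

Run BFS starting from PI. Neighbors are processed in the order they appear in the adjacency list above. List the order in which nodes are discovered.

PI → YR → VK → ZE → SB → XV → IG → TV → XZ → HI → OC → LD → GT → JN → XL → TU

Visit PI; enqueue YR, VK, ZE, SB, XV → queue [YR, VK, ZE, SB, XV]
Visit YR; enqueue IG, TV → queue [VK, ZE, SB, XV, IG, TV]
Visit VK; enqueue XZ → queue [ZE, SB, XV, IG, TV, XZ]
Visit ZE; enqueue HI, OC → queue [SB, XV, IG, TV, XZ, HI, OC]
Visit SB; enqueue LD, GT, JN → queue [XV, IG, TV, XZ, HI, OC, LD, GT, JN]
Visit XV; enqueue XL → queue [IG, TV, XZ, HI, OC, LD, GT, JN, XL]
Visit IG; enqueue TU → queue [TV, XZ, HI, OC, LD, GT, JN, XL, TU]
Visit TV → queue [XZ, HI, OC, LD, GT, JN, XL, TU]
Visit XZ → queue [HI, OC, LD, GT, JN, XL, TU]
Visit HI → queue [OC, LD, GT, JN, XL, TU]
Visit OC → queue [LD, GT, JN, XL, TU]
Visit LD → queue [GT, JN, XL, TU]
Visit GT → queue [JN, XL, TU]
Visit JN → queue [XL, TU]
Visit XL → queue [TU]
Visit TU → queue []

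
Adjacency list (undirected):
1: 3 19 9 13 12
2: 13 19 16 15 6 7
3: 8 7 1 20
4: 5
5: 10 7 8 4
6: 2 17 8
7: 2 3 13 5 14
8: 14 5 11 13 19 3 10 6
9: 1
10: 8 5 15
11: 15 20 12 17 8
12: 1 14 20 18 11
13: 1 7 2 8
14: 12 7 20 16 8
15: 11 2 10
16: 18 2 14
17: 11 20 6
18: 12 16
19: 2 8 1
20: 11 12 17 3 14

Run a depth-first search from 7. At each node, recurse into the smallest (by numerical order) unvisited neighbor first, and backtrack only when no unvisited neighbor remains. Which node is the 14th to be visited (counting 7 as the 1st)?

17

Visit 7
7 → 2
2 → 6
6 → 8
8 → 3
3 → 1
1 → 9
1 → 12
12 → 11
11 → 15
15 → 10
10 → 5
5 → 4
11 → 17
17 → 20
20 → 14
14 → 16
16 → 18
1 → 13
1 → 19

Visit order: 7, 2, 6, 8, 3, 1, 9, 12, 11, 15, 10, 5, 4, 17, 20, 14, 16, 18, 13, 19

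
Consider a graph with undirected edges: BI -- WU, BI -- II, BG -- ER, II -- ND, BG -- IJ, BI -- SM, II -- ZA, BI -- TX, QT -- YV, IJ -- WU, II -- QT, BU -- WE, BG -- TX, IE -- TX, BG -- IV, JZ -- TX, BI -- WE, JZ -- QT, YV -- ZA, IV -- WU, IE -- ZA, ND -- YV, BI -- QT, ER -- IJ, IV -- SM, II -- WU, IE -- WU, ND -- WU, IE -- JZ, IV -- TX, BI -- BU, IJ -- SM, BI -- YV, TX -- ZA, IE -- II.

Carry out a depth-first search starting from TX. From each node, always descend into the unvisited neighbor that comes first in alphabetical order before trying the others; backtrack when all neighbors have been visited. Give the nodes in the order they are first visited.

TX BG ER IJ SM BI BU WE II IE JZ QT YV ND WU IV ZA

Visit TX
TX → BG
BG → ER
ER → IJ
IJ → SM
SM → BI
BI → BU
BU → WE
BI → II
II → IE
IE → JZ
JZ → QT
QT → YV
YV → ND
ND → WU
WU → IV
YV → ZA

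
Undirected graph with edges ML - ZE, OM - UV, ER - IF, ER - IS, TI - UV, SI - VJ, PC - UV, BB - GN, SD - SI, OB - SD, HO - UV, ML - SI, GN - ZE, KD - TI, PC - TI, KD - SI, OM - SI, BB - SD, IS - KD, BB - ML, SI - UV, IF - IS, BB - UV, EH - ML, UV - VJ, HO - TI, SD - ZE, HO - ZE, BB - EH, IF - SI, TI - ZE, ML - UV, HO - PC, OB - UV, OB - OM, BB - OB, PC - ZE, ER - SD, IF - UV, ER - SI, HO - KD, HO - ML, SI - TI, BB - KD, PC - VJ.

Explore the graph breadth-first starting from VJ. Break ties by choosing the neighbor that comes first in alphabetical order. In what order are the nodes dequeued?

VJ, PC, SI, UV, HO, TI, ZE, ER, IF, KD, ML, OM, SD, BB, OB, GN, IS, EH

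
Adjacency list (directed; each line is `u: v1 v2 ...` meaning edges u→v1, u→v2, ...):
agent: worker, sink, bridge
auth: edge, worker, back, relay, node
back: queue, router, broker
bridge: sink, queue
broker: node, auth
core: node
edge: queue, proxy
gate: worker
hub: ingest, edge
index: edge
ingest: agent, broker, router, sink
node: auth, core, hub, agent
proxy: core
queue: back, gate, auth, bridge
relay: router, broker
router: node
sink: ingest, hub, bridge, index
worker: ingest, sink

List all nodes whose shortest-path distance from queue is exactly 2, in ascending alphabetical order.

broker, edge, node, relay, router, sink, worker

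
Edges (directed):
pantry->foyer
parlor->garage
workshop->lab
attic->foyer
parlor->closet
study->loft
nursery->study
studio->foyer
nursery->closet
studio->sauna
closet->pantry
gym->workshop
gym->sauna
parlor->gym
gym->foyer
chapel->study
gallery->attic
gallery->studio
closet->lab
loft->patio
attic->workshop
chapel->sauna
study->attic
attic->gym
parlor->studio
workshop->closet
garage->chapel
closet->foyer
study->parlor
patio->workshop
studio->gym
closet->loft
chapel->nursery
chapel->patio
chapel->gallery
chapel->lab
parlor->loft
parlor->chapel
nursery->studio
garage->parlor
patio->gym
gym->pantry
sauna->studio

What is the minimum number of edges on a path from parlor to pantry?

Level 0: parlor
Level 1: chapel, closet, garage, gym, loft, studio
Level 2: foyer, gallery, lab, nursery, pantry, patio, sauna, study, workshop
Level 3: attic
pantry first appears at level 2.

2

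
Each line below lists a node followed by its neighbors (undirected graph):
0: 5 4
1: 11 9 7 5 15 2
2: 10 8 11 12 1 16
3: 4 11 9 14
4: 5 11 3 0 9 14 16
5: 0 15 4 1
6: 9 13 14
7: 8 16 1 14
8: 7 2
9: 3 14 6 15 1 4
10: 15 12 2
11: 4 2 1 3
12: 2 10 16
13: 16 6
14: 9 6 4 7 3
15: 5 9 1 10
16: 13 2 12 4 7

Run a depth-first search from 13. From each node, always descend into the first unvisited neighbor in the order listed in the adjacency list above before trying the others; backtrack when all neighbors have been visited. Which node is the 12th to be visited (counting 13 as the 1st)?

3

Visit 13
13 → 16
16 → 2
2 → 10
10 → 15
15 → 5
5 → 0
0 → 4
4 → 11
11 → 1
1 → 9
9 → 3
3 → 14
14 → 6
14 → 7
7 → 8
10 → 12

Visit order: 13, 16, 2, 10, 15, 5, 0, 4, 11, 1, 9, 3, 14, 6, 7, 8, 12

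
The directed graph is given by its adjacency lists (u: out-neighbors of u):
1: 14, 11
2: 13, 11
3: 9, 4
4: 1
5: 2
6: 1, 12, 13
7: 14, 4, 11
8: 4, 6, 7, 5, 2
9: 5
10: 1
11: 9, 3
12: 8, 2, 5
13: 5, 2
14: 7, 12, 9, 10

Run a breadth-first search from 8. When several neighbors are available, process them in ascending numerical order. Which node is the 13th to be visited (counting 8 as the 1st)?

Visit 8; enqueue 2, 4, 5, 6, 7 → queue [2, 4, 5, 6, 7]
Visit 2; enqueue 11, 13 → queue [4, 5, 6, 7, 11, 13]
Visit 4; enqueue 1 → queue [5, 6, 7, 11, 13, 1]
Visit 5 → queue [6, 7, 11, 13, 1]
Visit 6; enqueue 12 → queue [7, 11, 13, 1, 12]
Visit 7; enqueue 14 → queue [11, 13, 1, 12, 14]
Visit 11; enqueue 3, 9 → queue [13, 1, 12, 14, 3, 9]
Visit 13 → queue [1, 12, 14, 3, 9]
Visit 1 → queue [12, 14, 3, 9]
Visit 12 → queue [14, 3, 9]
Visit 14; enqueue 10 → queue [3, 9, 10]
Visit 3 → queue [9, 10]
Visit 9 → queue [10]
Visit 10 → queue []

Visit order: 8, 2, 4, 5, 6, 7, 11, 13, 1, 12, 14, 3, 9, 10

9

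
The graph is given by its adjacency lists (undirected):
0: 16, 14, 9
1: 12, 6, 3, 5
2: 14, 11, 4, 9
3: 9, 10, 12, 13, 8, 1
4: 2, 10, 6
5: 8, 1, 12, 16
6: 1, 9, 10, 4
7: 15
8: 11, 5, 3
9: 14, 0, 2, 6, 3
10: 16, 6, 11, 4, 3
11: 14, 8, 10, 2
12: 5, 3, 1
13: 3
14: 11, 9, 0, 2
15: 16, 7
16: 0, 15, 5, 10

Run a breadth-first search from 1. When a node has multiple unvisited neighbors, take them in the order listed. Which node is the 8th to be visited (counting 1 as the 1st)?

4

Visit 1; enqueue 12, 6, 3, 5 → queue [12, 6, 3, 5]
Visit 12 → queue [6, 3, 5]
Visit 6; enqueue 9, 10, 4 → queue [3, 5, 9, 10, 4]
Visit 3; enqueue 13, 8 → queue [5, 9, 10, 4, 13, 8]
Visit 5; enqueue 16 → queue [9, 10, 4, 13, 8, 16]
Visit 9; enqueue 14, 0, 2 → queue [10, 4, 13, 8, 16, 14, 0, 2]
Visit 10; enqueue 11 → queue [4, 13, 8, 16, 14, 0, 2, 11]
Visit 4 → queue [13, 8, 16, 14, 0, 2, 11]
Visit 13 → queue [8, 16, 14, 0, 2, 11]
Visit 8 → queue [16, 14, 0, 2, 11]
Visit 16; enqueue 15 → queue [14, 0, 2, 11, 15]
Visit 14 → queue [0, 2, 11, 15]
Visit 0 → queue [2, 11, 15]
Visit 2 → queue [11, 15]
Visit 11 → queue [15]
Visit 15; enqueue 7 → queue [7]
Visit 7 → queue []

Visit order: 1, 12, 6, 3, 5, 9, 10, 4, 13, 8, 16, 14, 0, 2, 11, 15, 7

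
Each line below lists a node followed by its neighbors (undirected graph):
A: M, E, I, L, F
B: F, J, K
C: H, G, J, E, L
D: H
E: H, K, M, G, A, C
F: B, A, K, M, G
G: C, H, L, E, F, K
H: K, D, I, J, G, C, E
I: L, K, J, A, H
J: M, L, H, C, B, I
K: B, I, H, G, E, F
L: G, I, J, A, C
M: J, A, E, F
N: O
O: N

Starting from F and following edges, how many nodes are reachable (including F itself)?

BFS from F visits: F, B, A, K, M, G, J, E, I, L, H, C, D
Reachable nodes: 13 of 15 total.

13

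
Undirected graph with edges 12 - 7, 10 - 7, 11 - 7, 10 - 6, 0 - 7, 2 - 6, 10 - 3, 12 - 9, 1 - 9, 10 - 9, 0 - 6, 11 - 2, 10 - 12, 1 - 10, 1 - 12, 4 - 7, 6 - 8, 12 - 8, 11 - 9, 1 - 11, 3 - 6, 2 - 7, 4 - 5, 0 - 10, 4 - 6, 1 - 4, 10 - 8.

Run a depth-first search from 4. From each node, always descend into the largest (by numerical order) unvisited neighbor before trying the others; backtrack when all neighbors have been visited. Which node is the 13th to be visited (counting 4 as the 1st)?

5

Visit 4
4 → 7
7 → 12
12 → 10
10 → 9
9 → 11
11 → 2
2 → 6
6 → 8
6 → 3
6 → 0
11 → 1
4 → 5

Visit order: 4, 7, 12, 10, 9, 11, 2, 6, 8, 3, 0, 1, 5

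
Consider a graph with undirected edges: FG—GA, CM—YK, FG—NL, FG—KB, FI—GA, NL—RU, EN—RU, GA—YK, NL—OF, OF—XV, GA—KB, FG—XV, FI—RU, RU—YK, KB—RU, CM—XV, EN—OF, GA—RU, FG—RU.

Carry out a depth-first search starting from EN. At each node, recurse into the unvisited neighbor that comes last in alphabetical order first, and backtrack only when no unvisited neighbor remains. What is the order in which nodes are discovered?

Visit EN
EN → RU
RU → YK
YK → GA
GA → KB
KB → FG
FG → XV
XV → OF
OF → NL
XV → CM
GA → FI

EN, RU, YK, GA, KB, FG, XV, OF, NL, CM, FI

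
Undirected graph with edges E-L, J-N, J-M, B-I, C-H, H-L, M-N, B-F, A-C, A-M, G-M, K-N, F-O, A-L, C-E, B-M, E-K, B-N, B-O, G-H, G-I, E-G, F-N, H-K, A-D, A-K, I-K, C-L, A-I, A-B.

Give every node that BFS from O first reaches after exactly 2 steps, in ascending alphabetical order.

A, I, M, N

Level 0: O
Level 1: B, F
Level 2: A, I, M, N
Level 3: C, D, G, J, K, L
Level 4: E, H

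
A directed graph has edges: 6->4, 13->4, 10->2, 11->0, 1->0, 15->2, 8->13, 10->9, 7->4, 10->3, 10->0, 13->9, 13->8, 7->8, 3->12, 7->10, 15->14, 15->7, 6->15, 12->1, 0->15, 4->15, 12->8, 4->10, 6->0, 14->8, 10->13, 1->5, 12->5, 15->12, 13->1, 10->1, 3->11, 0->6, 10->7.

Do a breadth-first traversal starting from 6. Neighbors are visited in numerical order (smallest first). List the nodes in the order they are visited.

6 0 4 15 10 2 7 12 14 1 3 9 13 8 5 11

Visit 6; enqueue 0, 4, 15 → queue [0, 4, 15]
Visit 0 → queue [4, 15]
Visit 4; enqueue 10 → queue [15, 10]
Visit 15; enqueue 2, 7, 12, 14 → queue [10, 2, 7, 12, 14]
Visit 10; enqueue 1, 3, 9, 13 → queue [2, 7, 12, 14, 1, 3, 9, 13]
Visit 2 → queue [7, 12, 14, 1, 3, 9, 13]
Visit 7; enqueue 8 → queue [12, 14, 1, 3, 9, 13, 8]
Visit 12; enqueue 5 → queue [14, 1, 3, 9, 13, 8, 5]
Visit 14 → queue [1, 3, 9, 13, 8, 5]
Visit 1 → queue [3, 9, 13, 8, 5]
Visit 3; enqueue 11 → queue [9, 13, 8, 5, 11]
Visit 9 → queue [13, 8, 5, 11]
Visit 13 → queue [8, 5, 11]
Visit 8 → queue [5, 11]
Visit 5 → queue [11]
Visit 11 → queue []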